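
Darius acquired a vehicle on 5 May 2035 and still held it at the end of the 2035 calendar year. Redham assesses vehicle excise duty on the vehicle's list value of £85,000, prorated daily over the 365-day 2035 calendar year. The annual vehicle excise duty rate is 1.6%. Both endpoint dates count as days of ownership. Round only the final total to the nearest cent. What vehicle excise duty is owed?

Days held (5 May – 31 December 2035): 241 out of 365
Tax = £85,000 × 1.6% × 241/365 = £897.9726

£897.97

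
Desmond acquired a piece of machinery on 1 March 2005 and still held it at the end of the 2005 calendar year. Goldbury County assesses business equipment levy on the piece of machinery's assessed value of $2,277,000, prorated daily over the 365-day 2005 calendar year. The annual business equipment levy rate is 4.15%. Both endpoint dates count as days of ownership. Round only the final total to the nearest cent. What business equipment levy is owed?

Days held (1 March – 31 December 2005): 306 out of 365
Tax = $2,277,000 × 4.15% × 306/365 = $79,220.8849

$79,220.88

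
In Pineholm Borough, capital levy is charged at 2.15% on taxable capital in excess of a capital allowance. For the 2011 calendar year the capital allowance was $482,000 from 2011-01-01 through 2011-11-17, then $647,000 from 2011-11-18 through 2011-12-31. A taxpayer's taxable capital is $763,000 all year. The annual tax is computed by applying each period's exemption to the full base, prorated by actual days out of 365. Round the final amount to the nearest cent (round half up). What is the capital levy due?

$5,613.86

2011-01-01 to 2011-11-17: 321 days, exemption $482,000 → ($763,000 − $482,000) × 2.15% × 321/365 = $5,313.2096
2011-11-18 to 2011-12-31: 44 days, exemption $647,000 → ($763,000 − $647,000) × 2.15% × 44/365 = $300.6466
Total = $5,613.8562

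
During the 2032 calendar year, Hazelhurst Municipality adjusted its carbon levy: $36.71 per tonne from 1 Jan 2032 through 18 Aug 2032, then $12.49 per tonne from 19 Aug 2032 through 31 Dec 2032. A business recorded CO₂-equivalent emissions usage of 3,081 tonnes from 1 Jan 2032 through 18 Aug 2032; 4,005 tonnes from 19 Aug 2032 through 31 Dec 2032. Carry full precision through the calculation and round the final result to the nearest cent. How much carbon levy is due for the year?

$163125.96

1 Jan – 18 Aug 2032: 3,081 tonnes at $36.71/tonne → $113103.51
19 Aug – 31 Dec 2032: 4,005 tonnes at $12.49/tonne → $50022.45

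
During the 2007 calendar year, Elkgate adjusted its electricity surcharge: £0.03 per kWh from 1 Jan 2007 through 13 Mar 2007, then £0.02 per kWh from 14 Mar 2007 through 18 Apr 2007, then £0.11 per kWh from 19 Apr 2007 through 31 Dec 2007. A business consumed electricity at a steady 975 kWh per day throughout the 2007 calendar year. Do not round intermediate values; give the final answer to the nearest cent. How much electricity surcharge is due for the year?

1 Jan – 13 Mar 2007: 72 days × 975 kWh/day = 70,200 kWh at £0.03/kWh → £2106.00
14 Mar – 18 Apr 2007: 36 days × 975 kWh/day = 35,100 kWh at £0.02/kWh → £702.00
19 Apr – 31 Dec 2007: 257 days × 975 kWh/day = 250,575 kWh at £0.11/kWh → £27563.25

£30371.25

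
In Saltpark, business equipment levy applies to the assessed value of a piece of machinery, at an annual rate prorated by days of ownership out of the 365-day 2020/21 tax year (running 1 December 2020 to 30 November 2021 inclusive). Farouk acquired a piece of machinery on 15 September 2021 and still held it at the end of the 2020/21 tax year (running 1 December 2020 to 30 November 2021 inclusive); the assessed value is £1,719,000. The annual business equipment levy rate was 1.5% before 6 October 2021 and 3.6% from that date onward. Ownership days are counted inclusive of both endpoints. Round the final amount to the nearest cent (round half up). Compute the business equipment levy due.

£10,978.05

15 September – 5 October 2021: 21 days at 1.5% → £1,719,000 × 1.5% × 21/365 = £1,483.5205
6 October – 30 November 2021: 56 days at 3.6% → £1,719,000 × 3.6% × 56/365 = £9,494.5315
Total = £10,978.0521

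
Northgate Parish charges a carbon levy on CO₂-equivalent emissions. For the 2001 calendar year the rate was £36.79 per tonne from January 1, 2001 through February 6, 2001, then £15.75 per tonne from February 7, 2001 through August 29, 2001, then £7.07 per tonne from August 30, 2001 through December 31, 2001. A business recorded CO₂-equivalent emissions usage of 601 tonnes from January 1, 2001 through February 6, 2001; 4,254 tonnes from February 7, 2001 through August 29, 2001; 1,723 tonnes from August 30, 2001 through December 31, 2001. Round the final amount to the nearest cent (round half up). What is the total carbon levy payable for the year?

£101,292.90

January 1 – February 6, 2001: 601 tonnes at £36.79/tonne → £22,110.79
February 7 – August 29, 2001: 4,254 tonnes at £15.75/tonne → £67,000.50
August 30 – December 31, 2001: 1,723 tonnes at £7.07/tonne → £12,181.61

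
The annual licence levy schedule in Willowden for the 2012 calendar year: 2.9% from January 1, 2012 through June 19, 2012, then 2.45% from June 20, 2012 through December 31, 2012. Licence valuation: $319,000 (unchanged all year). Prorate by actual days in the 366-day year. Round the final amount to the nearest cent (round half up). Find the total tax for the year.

$8,486.18

January 1 – June 19, 2012: 171 days at 2.9% → $319,000 × 2.9% × 171/366 = $4,322.1885
June 20 – December 31, 2012: 195 days at 2.45% → $319,000 × 2.45% × 195/366 = $4,163.9959
Total = $8,486.1844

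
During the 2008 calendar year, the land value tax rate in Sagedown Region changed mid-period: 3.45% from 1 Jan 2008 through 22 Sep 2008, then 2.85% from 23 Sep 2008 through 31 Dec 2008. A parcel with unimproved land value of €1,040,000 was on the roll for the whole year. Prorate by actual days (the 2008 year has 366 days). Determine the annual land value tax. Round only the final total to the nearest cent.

1 Jan – 22 Sep 2008: 266 days at 3.45% → €1,040,000 × 3.45% × 266/366 = €26,076.7213
23 Sep – 31 Dec 2008: 100 days at 2.85% → €1,040,000 × 2.85% × 100/366 = €8,098.3607
Total = €34,175.0820

€34,175.08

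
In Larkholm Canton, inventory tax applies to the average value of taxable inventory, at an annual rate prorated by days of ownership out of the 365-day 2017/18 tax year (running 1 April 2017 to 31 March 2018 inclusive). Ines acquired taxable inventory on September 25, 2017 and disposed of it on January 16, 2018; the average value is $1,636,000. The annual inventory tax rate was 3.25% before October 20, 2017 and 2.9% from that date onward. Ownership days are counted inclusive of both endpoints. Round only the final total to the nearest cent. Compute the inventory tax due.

September 25 – October 19, 2017: 25 days at 3.25% → $1,636,000 × 3.25% × 25/365 = $3,641.7808
October 20, 2017 – January 16, 2018: 89 days at 2.9% → $1,636,000 × 2.9% × 89/365 = $11,568.5370
Total = $15,210.3178

$15,210.32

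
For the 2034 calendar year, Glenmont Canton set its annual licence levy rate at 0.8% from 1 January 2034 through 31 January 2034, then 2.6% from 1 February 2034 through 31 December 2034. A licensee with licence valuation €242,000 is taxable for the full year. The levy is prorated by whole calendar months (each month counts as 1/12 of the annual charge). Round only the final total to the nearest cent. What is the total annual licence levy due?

€5,929.00

1 January – 31 January 2034: 1 month at 0.8% → €242,000 × 0.8% × 1/12 = €161.3333
1 February – 31 December 2034: 11 months at 2.6% → €242,000 × 2.6% × 11/12 = €5,767.6667
Total = €5,929.0000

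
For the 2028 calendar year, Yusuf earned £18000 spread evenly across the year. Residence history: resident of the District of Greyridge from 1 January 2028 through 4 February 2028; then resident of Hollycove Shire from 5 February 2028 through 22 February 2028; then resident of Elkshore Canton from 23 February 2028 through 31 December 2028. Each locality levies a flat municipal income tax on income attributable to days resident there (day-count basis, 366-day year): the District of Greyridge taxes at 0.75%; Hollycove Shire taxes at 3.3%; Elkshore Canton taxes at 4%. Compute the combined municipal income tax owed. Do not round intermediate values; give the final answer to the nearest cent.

£657.86

The District of Greyridge, 1 January – 4 February 2028: 35 days → £18000 × 0.75% × 35/366 = £12.9098
Hollycove Shire, 5 February – 22 February 2028: 18 days → £18000 × 3.3% × 18/366 = £29.2131
Elkshore Canton, 23 February – 31 December 2028: 313 days → £18000 × 4% × 313/366 = £615.7377
Total = £657.8607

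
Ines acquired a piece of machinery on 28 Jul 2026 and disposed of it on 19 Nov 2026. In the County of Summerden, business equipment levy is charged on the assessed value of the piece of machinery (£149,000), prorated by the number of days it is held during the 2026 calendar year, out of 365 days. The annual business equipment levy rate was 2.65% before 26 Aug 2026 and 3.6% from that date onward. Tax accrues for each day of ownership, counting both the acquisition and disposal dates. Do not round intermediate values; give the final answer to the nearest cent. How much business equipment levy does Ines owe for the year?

28 Jul – 25 Aug 2026: 29 days at 2.65% → £149,000 × 2.65% × 29/365 = £313.7164
26 Aug – 19 Nov 2026: 86 days at 3.6% → £149,000 × 3.6% × 86/365 = £1,263.8466
Total = £1,577.5630

£1,577.56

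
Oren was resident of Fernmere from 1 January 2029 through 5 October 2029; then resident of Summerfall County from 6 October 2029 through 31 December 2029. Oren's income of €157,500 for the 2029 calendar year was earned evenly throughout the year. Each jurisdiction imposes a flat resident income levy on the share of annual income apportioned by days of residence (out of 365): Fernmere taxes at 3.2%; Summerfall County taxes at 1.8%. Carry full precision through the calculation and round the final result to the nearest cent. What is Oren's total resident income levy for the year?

€4,514.42

Fernmere, 1 January – 5 October 2029: 278 days → €157,500 × 3.2% × 278/365 = €3,838.6849
Summerfall County, 6 October – 31 December 2029: 87 days → €157,500 × 1.8% × 87/365 = €675.7397
Total = €4,514.4247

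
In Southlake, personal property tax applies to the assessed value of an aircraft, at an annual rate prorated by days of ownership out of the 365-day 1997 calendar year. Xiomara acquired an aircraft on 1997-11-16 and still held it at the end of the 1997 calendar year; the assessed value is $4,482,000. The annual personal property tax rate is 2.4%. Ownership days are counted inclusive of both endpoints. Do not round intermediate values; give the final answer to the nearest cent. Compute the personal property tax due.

Days held (1997-11-16 to 1997-12-31): 46 out of 365
Tax = $4,482,000 × 2.4% × 46/365 = $13,556.5151

$13,556.52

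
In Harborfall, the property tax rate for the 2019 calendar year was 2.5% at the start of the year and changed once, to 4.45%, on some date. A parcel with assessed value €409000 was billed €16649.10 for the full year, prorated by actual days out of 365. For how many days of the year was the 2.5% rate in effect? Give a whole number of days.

Let d = days at the first rate; then 365 − d days at the second rate.
€409000 × [2.5%·d + 4.45%·(365−d)] / 365 = €16649.10
Solving gives d = 71, so the new rate took effect on March 13, 2019.

71 days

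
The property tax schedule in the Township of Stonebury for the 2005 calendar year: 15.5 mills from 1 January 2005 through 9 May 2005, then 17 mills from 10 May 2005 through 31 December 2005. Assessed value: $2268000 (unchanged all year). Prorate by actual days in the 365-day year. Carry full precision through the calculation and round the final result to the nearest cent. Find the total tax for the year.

1 January – 9 May 2005: 129 days at 15.5 mills → $2268000 × 1.55% × 129/365 = $12424.2904
10 May – 31 December 2005: 236 days at 17 mills → $2268000 × 1.7% × 236/365 = $24929.3589
Total = $37353.6493

$37353.65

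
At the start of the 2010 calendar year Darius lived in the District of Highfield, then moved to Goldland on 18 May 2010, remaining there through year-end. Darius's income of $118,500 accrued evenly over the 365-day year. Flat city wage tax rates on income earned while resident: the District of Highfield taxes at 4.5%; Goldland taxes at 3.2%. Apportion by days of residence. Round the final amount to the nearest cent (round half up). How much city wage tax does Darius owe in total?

The District of Highfield, 1 January – 17 May 2010: 137 days → $118,500 × 4.5% × 137/365 = $2,001.5137
Goldland, 18 May – 31 December 2010: 228 days → $118,500 × 3.2% × 228/365 = $2,368.7014
Total = $4,370.2151

$4,370.22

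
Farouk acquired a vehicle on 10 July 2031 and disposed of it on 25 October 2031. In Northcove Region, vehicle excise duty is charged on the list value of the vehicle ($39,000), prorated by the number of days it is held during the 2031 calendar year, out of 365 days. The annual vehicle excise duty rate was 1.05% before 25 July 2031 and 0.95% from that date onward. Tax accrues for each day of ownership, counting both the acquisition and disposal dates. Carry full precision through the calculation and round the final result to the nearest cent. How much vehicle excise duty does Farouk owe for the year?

10 July – 24 July 2031: 15 days at 1.05% → $39,000 × 1.05% × 15/365 = $16.8288
25 July – 25 October 2031: 93 days at 0.95% → $39,000 × 0.95% × 93/365 = $94.4014
Total = $111.2301

$111.23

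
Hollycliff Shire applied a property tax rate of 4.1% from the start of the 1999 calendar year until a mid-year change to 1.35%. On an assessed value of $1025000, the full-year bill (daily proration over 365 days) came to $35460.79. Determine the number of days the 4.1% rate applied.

280 days

Let d = days at the first rate; then 365 − d days at the second rate.
$1025000 × [4.1%·d + 1.35%·(365−d)] / 365 = $35460.79
Solving gives d = 280, so the new rate took effect on 8 Oct 1999.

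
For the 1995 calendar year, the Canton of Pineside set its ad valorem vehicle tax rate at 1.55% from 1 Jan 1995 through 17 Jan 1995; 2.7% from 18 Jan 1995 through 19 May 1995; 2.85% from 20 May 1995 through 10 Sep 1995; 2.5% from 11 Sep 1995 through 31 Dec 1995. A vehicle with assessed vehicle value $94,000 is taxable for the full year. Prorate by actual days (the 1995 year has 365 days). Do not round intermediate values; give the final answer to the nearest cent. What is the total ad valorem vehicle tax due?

1 Jan – 17 Jan 1995: 17 days at 1.55% → $94,000 × 1.55% × 17/365 = $67.8603
18 Jan – 19 May 1995: 122 days at 2.7% → $94,000 × 2.7% × 122/365 = $848.3178
20 May – 10 Sep 1995: 114 days at 2.85% → $94,000 × 2.85% × 114/365 = $836.7288
11 Sep – 31 Dec 1995: 112 days at 2.5% → $94,000 × 2.5% × 112/365 = $721.0959
Total = $2,474.0027

$2,474.00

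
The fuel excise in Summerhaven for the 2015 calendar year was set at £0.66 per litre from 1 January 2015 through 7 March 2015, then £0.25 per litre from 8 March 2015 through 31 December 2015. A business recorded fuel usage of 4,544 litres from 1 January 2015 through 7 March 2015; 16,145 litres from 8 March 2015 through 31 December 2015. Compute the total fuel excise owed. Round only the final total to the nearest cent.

1 January – 7 March 2015: 4,544 litres at £0.66/litre → £2,999.04
8 March – 31 December 2015: 16,145 litres at £0.25/litre → £4,036.25

£7,035.29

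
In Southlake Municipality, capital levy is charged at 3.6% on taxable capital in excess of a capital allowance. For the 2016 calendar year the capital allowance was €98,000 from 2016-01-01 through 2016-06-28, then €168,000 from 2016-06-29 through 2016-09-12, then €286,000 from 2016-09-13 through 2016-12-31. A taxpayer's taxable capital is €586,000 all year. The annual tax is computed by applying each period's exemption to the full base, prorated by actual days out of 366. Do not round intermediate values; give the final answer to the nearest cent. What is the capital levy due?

2016-01-01 to 2016-06-28: 180 days, exemption €98,000 → (€586,000 − €98,000) × 3.6% × 180/366 = €8,640.0000
2016-06-29 to 2016-09-12: 76 days, exemption €168,000 → (€586,000 − €168,000) × 3.6% × 76/366 = €3,124.7213
2016-09-13 to 2016-12-31: 110 days, exemption €286,000 → (€586,000 − €286,000) × 3.6% × 110/366 = €3,245.9016
Total = €15,010.6230

€15,010.62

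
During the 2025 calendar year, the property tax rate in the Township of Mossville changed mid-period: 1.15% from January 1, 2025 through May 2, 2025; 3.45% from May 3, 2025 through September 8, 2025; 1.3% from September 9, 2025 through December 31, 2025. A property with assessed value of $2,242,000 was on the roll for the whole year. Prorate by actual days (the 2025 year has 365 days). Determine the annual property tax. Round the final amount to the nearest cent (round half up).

January 1 – May 2, 2025: 122 days at 1.15% → $2,242,000 × 1.15% × 122/365 = $8,617.8795
May 3 – September 8, 2025: 129 days at 3.45% → $2,242,000 × 3.45% × 129/365 = $27,337.0438
September 9 – December 31, 2025: 114 days at 1.3% → $2,242,000 × 1.3% × 114/365 = $9,103.1342
Total = $45,058.0575

$45,058.06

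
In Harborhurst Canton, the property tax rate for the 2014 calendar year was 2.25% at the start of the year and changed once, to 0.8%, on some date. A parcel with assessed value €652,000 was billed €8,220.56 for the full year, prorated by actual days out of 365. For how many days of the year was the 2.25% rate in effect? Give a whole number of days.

116 days

Let d = days at the first rate; then 365 − d days at the second rate.
€652,000 × [2.25%·d + 0.8%·(365−d)] / 365 = €8,220.56
Solving gives d = 116, so the new rate took effect on 27 April 2014.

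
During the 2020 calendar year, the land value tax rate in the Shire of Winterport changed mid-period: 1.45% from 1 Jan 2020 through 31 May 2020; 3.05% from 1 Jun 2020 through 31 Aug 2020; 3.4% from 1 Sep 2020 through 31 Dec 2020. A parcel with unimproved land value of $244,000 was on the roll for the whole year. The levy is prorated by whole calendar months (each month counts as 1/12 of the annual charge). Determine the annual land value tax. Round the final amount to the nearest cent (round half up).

1 Jan – 31 May 2020: 5 months at 1.45% → $244,000 × 1.45% × 5/12 = $1,474.1667
1 Jun – 31 Aug 2020: 3 months at 3.05% → $244,000 × 3.05% × 3/12 = $1,860.5000
1 Sep – 31 Dec 2020: 4 months at 3.4% → $244,000 × 3.4% × 4/12 = $2,765.3333
Total = $6,100.0000

$6,100.00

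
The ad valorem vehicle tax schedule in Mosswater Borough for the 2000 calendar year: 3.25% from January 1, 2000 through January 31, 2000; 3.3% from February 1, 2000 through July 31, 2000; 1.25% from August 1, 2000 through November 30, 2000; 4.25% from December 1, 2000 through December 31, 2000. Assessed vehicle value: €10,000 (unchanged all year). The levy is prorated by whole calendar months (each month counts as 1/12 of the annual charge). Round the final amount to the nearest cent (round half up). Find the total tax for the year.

€269.17

January 1 – January 31, 2000: 1 month at 3.25% → €10,000 × 3.25% × 1/12 = €27.0833
February 1 – July 31, 2000: 6 months at 3.3% → €10,000 × 3.3% × 6/12 = €165.0000
August 1 – November 30, 2000: 4 months at 1.25% → €10,000 × 1.25% × 4/12 = €41.6667
December 1 – December 31, 2000: 1 month at 4.25% → €10,000 × 4.25% × 1/12 = €35.4167
Total = €269.1667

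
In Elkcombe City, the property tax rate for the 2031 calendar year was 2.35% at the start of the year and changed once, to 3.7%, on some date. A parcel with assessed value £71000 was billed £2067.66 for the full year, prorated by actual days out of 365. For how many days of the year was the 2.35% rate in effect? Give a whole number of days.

213 days

Let d = days at the first rate; then 365 − d days at the second rate.
£71000 × [2.35%·d + 3.7%·(365−d)] / 365 = £2067.66
Solving gives d = 213, so the new rate took effect on 2 August 2031.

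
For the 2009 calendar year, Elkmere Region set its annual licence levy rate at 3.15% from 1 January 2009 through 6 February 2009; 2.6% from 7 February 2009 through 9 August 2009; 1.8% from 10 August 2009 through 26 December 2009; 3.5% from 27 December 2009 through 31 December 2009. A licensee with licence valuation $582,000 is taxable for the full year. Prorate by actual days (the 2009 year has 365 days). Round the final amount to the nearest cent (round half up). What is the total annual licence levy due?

1 January – 6 February 2009: 37 days at 3.15% → $582,000 × 3.15% × 37/365 = $1,858.4137
7 February – 9 August 2009: 184 days at 2.6% → $582,000 × 2.6% × 184/365 = $7,628.1863
10 August – 26 December 2009: 139 days at 1.8% → $582,000 × 1.8% × 139/365 = $3,989.4904
27 December – 31 December 2009: 5 days at 3.5% → $582,000 × 3.5% × 5/365 = $279.0411
Total = $13,755.1315

$13,755.13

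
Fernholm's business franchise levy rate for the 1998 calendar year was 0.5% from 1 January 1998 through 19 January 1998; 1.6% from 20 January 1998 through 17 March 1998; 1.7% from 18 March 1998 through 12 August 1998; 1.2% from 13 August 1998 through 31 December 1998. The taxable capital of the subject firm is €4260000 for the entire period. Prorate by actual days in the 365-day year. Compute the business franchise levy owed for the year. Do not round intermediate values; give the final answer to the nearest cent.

1 January – 19 January 1998: 19 days at 0.5% → €4260000 × 0.5% × 19/365 = €1108.7671
20 January – 17 March 1998: 57 days at 1.6% → €4260000 × 1.6% × 57/365 = €10644.1644
18 March – 12 August 1998: 148 days at 1.7% → €4260000 × 1.7% × 148/365 = €29364.8219
13 August – 31 December 1998: 141 days at 1.2% → €4260000 × 1.2% × 141/365 = €19747.7260
Total = €60865.4795

€60865.48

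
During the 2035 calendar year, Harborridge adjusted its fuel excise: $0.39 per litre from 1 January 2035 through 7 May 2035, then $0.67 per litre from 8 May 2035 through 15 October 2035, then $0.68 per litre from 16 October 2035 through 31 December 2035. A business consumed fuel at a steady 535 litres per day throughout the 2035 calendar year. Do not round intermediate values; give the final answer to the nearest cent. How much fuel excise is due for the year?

1 January – 7 May 2035: 127 days × 535 litres/day = 67,945 litres at $0.39/litre → $26498.55
8 May – 15 October 2035: 161 days × 535 litres/day = 86,135 litres at $0.67/litre → $57710.45
16 October – 31 December 2035: 77 days × 535 litres/day = 41,195 litres at $0.68/litre → $28012.60

$112221.60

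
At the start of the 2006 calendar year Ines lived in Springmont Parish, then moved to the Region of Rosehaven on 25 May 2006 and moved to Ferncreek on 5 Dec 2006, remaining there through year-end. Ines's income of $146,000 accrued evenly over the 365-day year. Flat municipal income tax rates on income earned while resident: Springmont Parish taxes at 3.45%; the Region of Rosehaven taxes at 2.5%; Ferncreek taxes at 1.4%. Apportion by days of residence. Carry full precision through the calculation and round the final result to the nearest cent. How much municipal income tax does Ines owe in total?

$4,078.40

Springmont Parish, 1 Jan – 24 May 2006: 144 days → $146,000 × 3.45% × 144/365 = $1,987.2000
The Region of Rosehaven, 25 May – 4 Dec 2006: 194 days → $146,000 × 2.5% × 194/365 = $1,940.0000
Ferncreek, 5 Dec – 31 Dec 2006: 27 days → $146,000 × 1.4% × 27/365 = $151.2000
Total = $4,078.4000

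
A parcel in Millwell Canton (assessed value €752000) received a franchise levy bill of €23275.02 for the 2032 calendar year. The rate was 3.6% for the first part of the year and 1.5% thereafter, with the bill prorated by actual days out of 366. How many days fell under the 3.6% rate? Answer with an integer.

Let d = days at the first rate; then 366 − d days at the second rate.
€752000 × [3.6%·d + 1.5%·(366−d)] / 366 = €23275.02
Solving gives d = 278, so the new rate took effect on October 5, 2032.

278 days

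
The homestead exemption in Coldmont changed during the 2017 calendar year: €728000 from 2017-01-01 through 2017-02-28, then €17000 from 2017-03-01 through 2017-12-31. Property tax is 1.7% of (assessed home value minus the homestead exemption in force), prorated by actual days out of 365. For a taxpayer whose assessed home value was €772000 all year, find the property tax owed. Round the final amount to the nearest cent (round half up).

2017-01-01 to 2017-02-28: 59 days, exemption €728000 → (€772000 − €728000) × 1.7% × 59/365 = €120.9096
2017-03-01 to 2017-12-31: 306 days, exemption €17000 → (€772000 − €17000) × 1.7% × 306/365 = €10760.3014
Total = €10881.2110

€10881.21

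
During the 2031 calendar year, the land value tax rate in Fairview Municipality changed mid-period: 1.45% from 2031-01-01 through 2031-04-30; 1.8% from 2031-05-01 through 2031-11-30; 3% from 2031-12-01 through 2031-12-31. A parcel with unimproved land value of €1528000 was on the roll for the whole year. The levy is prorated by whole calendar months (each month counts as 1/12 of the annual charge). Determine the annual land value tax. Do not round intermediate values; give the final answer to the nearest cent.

2031-01-01 to 2031-04-30: 4 months at 1.45% → €1528000 × 1.45% × 4/12 = €7385.3333
2031-05-01 to 2031-11-30: 7 months at 1.8% → €1528000 × 1.8% × 7/12 = €16044.0000
2031-12-01 to 2031-12-31: 1 month at 3% → €1528000 × 3% × 1/12 = €3820.0000
Total = €27249.3333

€27249.33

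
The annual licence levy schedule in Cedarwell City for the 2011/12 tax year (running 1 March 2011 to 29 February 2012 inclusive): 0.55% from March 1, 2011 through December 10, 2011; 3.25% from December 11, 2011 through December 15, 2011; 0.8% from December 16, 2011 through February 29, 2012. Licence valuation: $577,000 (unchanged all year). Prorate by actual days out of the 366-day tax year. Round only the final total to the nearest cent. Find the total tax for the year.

March 1 – December 10, 2011: 285 days at 0.55% → $577,000 × 0.55% × 285/366 = $2,471.1680
December 11 – December 15, 2011: 5 days at 3.25% → $577,000 × 3.25% × 5/366 = $256.1817
December 16, 2011 – February 29, 2012: 76 days at 0.8% → $577,000 × 0.8% × 76/366 = $958.5137
Total = $3,685.8634

$3,685.86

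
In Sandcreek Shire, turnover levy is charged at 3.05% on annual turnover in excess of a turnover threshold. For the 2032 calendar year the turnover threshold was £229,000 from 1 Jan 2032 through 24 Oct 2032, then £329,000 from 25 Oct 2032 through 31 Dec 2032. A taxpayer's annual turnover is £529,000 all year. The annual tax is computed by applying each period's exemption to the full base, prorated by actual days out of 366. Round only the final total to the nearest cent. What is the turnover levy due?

£8,583.33

1 Jan – 24 Oct 2032: 298 days, exemption £229,000 → (£529,000 − £229,000) × 3.05% × 298/366 = £7,450.0000
25 Oct – 31 Dec 2032: 68 days, exemption £329,000 → (£529,000 − £329,000) × 3.05% × 68/366 = £1,133.3333
Total = £8,583.3333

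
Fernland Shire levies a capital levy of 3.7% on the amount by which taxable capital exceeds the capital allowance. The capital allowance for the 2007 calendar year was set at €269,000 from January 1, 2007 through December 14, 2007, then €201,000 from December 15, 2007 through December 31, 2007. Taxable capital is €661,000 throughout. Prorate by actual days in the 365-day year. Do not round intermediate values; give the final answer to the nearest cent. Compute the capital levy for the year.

January 1 – December 14, 2007: 348 days, exemption €269,000 → (€661,000 − €269,000) × 3.7% × 348/365 = €13,828.4712
December 15 – December 31, 2007: 17 days, exemption €201,000 → (€661,000 − €201,000) × 3.7% × 17/365 = €792.7123
Total = €14,621.1836

€14,621.18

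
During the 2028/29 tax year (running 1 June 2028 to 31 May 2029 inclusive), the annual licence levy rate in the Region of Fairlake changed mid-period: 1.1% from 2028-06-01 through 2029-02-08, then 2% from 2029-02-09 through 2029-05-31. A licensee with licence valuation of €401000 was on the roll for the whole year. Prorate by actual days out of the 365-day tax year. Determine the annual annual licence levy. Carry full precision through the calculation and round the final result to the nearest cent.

€5518.42

2028-06-01 to 2029-02-08: 253 days at 1.1% → €401000 × 1.1% × 253/365 = €3057.4877
2029-02-09 to 2029-05-31: 112 days at 2% → €401000 × 2% × 112/365 = €2460.9315
Total = €5518.4192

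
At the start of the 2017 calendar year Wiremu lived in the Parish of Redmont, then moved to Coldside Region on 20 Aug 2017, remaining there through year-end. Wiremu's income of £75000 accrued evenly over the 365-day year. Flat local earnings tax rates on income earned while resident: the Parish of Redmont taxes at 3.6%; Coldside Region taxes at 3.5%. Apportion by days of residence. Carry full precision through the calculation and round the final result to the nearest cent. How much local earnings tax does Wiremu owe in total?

The Parish of Redmont, 1 Jan – 19 Aug 2017: 231 days → £75000 × 3.6% × 231/365 = £1708.7671
Coldside Region, 20 Aug – 31 Dec 2017: 134 days → £75000 × 3.5% × 134/365 = £963.6986
Total = £2672.4658

£2672.47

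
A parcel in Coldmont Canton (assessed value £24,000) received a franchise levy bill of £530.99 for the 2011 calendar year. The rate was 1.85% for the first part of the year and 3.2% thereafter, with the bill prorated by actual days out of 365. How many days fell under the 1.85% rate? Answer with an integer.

267 days

Let d = days at the first rate; then 365 − d days at the second rate.
£24,000 × [1.85%·d + 3.2%·(365−d)] / 365 = £530.99
Solving gives d = 267, so the new rate took effect on 25 September 2011.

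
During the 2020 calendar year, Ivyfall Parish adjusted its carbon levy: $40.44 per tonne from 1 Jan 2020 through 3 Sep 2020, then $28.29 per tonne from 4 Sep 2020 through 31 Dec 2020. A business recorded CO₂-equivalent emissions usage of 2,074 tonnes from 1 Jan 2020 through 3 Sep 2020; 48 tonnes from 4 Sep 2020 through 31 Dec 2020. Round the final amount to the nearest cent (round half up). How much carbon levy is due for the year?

$85230.48

1 Jan – 3 Sep 2020: 2,074 tonnes at $40.44/tonne → $83872.56
4 Sep – 31 Dec 2020: 48 tonnes at $28.29/tonne → $1357.92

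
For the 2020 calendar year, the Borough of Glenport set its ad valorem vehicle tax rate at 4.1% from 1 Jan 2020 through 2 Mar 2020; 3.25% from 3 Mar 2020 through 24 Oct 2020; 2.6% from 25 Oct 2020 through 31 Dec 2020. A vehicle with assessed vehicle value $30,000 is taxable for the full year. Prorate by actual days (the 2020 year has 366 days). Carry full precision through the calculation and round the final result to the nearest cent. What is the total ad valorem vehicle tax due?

$981.97

1 Jan – 2 Mar 2020: 62 days at 4.1% → $30,000 × 4.1% × 62/366 = $208.3607
3 Mar – 24 Oct 2020: 236 days at 3.25% → $30,000 × 3.25% × 236/366 = $628.6885
25 Oct – 31 Dec 2020: 68 days at 2.6% → $30,000 × 2.6% × 68/366 = $144.9180
Total = $981.9672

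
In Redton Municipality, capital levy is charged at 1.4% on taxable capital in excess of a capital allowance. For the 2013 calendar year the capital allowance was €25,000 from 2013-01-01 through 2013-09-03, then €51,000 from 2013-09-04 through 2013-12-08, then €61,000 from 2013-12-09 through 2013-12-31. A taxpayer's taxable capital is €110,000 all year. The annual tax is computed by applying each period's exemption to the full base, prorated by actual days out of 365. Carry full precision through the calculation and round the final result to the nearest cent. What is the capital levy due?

€1,062.50

2013-01-01 to 2013-09-03: 246 days, exemption €25,000 → (€110,000 − €25,000) × 1.4% × 246/365 = €802.0274
2013-09-04 to 2013-12-08: 96 days, exemption €51,000 → (€110,000 − €51,000) × 1.4% × 96/365 = €217.2493
2013-12-09 to 2013-12-31: 23 days, exemption €61,000 → (€110,000 − €61,000) × 1.4% × 23/365 = €43.2274
Total = €1,062.5041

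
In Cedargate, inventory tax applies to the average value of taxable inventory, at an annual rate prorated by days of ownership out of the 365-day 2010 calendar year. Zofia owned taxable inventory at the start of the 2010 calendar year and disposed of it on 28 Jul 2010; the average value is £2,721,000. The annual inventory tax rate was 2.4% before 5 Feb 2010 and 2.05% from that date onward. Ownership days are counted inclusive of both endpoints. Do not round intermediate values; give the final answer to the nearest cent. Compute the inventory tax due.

£32,853.28

1 Jan – 4 Feb 2010: 35 days at 2.4% → £2,721,000 × 2.4% × 35/365 = £6,262.0274
5 Feb – 28 Jul 2010: 174 days at 2.05% → £2,721,000 × 2.05% × 174/365 = £26,591.2521
Total = £32,853.2795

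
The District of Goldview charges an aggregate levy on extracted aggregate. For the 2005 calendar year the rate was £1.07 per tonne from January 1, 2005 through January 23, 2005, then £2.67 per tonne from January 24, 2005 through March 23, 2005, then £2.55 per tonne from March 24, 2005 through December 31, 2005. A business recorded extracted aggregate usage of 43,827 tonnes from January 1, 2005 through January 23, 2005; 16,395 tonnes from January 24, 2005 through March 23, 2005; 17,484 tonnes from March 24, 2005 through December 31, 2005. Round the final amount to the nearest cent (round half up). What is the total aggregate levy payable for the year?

£135,253.74

January 1 – January 23, 2005: 43,827 tonnes at £1.07/tonne → £46,894.89
January 24 – March 23, 2005: 16,395 tonnes at £2.67/tonne → £43,774.65
March 24 – December 31, 2005: 17,484 tonnes at £2.55/tonne → £44,584.20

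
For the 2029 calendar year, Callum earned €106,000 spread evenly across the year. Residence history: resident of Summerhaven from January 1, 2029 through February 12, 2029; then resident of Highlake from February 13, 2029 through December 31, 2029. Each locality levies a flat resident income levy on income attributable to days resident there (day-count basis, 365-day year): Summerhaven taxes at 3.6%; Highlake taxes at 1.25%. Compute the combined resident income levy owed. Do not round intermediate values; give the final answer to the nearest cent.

€1,618.46

Summerhaven, January 1 – February 12, 2029: 43 days → €106,000 × 3.6% × 43/365 = €449.5562
Highlake, February 13 – December 31, 2029: 322 days → €106,000 × 1.25% × 322/365 = €1,168.9041
Total = €1,618.4603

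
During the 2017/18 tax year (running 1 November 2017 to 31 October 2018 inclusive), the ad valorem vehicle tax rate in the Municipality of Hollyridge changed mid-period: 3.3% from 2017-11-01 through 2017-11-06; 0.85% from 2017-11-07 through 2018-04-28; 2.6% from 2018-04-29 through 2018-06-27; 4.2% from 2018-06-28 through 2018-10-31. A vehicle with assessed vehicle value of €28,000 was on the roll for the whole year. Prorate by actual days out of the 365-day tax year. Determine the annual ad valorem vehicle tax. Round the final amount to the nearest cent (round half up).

2017-11-01 to 2017-11-06: 6 days at 3.3% → €28,000 × 3.3% × 6/365 = €15.1890
2017-11-07 to 2018-04-28: 173 days at 0.85% → €28,000 × 0.85% × 173/365 = €112.8055
2018-04-29 to 2018-06-27: 60 days at 2.6% → €28,000 × 2.6% × 60/365 = €119.6712
2018-06-28 to 2018-10-31: 126 days at 4.2% → €28,000 × 4.2% × 126/365 = €405.9616
Total = €653.6274

€653.63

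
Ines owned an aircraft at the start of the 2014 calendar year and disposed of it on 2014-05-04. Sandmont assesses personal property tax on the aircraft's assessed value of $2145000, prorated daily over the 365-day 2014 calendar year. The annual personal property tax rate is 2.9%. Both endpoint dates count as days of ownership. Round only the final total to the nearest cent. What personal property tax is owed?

Days held (2014-01-01 to 2014-05-04): 124 out of 365
Tax = $2145000 × 2.9% × 124/365 = $21132.6575

$21132.66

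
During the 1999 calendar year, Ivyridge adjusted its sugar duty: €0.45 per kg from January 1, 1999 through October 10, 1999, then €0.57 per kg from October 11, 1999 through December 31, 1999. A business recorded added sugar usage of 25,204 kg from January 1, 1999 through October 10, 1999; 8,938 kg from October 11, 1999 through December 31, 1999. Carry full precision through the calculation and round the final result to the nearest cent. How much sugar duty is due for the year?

January 1 – October 10, 1999: 25,204 kg at €0.45/kg → €11,341.80
October 11 – December 31, 1999: 8,938 kg at €0.57/kg → €5,094.66

€16,436.46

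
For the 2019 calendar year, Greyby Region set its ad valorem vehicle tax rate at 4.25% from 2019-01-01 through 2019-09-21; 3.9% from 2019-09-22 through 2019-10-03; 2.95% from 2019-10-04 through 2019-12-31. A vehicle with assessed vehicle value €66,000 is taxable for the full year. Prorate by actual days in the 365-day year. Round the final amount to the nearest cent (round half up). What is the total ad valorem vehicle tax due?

€2,588.19

2019-01-01 to 2019-09-21: 264 days at 4.25% → €66,000 × 4.25% × 264/365 = €2,028.8219
2019-09-22 to 2019-10-03: 12 days at 3.9% → €66,000 × 3.9% × 12/365 = €84.6247
2019-10-04 to 2019-12-31: 89 days at 2.95% → €66,000 × 2.95% × 89/365 = €474.7479
Total = €2,588.1945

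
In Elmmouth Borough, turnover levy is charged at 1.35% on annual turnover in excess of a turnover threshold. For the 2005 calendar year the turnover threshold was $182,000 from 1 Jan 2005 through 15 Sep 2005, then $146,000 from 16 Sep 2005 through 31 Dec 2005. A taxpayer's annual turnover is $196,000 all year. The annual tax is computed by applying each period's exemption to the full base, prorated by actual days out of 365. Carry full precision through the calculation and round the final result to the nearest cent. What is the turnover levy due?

$331.47

1 Jan – 15 Sep 2005: 258 days, exemption $182,000 → ($196,000 − $182,000) × 1.35% × 258/365 = $133.5945
16 Sep – 31 Dec 2005: 107 days, exemption $146,000 → ($196,000 − $146,000) × 1.35% × 107/365 = $197.8767
Total = $331.4712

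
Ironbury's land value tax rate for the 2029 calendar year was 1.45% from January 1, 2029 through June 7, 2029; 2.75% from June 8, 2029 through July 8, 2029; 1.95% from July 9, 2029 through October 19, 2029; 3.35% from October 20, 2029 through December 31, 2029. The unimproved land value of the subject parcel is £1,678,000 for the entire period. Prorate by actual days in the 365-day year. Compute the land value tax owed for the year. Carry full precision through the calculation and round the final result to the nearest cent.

£34,927.68

January 1 – June 7, 2029: 158 days at 1.45% → £1,678,000 × 1.45% × 158/365 = £10,532.3233
June 8 – July 8, 2029: 31 days at 2.75% → £1,678,000 × 2.75% × 31/365 = £3,919.1644
July 9 – October 19, 2029: 103 days at 1.95% → £1,678,000 × 1.95% × 103/365 = £9,233.5973
October 20 – December 31, 2029: 73 days at 3.35% → £1,678,000 × 3.35% × 73/365 = £11,242.6000
Total = £34,927.6849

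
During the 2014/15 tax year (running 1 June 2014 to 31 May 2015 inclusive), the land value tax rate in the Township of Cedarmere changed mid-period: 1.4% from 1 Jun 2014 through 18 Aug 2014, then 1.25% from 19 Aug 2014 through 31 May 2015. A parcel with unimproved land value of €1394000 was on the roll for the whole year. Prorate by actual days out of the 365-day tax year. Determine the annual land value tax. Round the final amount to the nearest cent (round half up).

1 Jun – 18 Aug 2014: 79 days at 1.4% → €1394000 × 1.4% × 79/365 = €4224.0110
19 Aug 2014 – 31 May 2015: 286 days at 1.25% → €1394000 × 1.25% × 286/365 = €13653.5616
Total = €17877.5726

€17877.57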